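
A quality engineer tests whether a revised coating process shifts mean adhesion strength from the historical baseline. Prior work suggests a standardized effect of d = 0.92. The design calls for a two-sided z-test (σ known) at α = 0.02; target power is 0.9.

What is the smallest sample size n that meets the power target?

For power 0.9 need Φ(δ − z_{0.01}) = 0.9, so δ = z_{0.01} + z_{0.10} = 2.326 + 1.282 = 3.608.
(Ignoring the negligible lower-tail rejection probability gives the usual closed-form inversion.)
δ = d·√n ⇒ n = (δ/d)² = (3.608 / 0.92)² = 15.38.
Round up to the next whole unit.

n = 16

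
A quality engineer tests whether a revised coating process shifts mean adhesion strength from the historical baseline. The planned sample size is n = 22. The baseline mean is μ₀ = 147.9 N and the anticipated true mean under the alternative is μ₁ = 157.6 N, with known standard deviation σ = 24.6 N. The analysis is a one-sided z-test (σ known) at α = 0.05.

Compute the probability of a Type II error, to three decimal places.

Standardized effect: d = |μ₁ − μ₀| / σ = |157.6 − 147.9| / 24.6 = 0.3943
Noncentrality parameter: λ = d·√n = 0.3943 × √22 = 1.8495
Critical value for a one-sided test at α = 0.05: z_α = 1.645.
Power = Φ(λ − 1.645) = Φ(0.205) = 0.5811.
Type II error: β = 1 − power = 1 − 0.5811 = 0.4189.

β ≈ 0.419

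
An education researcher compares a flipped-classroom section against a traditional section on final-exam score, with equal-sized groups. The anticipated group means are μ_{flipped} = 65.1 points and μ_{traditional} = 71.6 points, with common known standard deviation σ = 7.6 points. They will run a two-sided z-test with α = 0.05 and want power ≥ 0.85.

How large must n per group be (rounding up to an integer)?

Standardized effect: d = |μ_{flipped} − μ_{traditional}| / σ = |65.1 − 71.6| / 7.6 = 0.8553
For power 0.85 need Φ(δ − z_{0.025}) = 0.85, so δ = z_{0.025} + z_{0.15} = 1.960 + 1.036 = 2.996.
(Ignoring the negligible lower-tail rejection probability gives the usual closed-form inversion.)
δ = d·√(n/2) ⇒ n = 2(δ/d)² = 2 × (2.996 / 0.8553)² = 24.55.
Round up to the next whole unit.

n = 25 per group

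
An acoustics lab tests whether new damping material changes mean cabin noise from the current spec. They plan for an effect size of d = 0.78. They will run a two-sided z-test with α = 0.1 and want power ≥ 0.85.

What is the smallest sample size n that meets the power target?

For power 0.85 need Φ(δ − z_{0.05}) = 0.85, so δ = z_{0.05} + z_{0.15} = 1.645 + 1.036 = 2.681.
(For δ > 0 the lower-tail rejection region contributes negligibly to power, so the one-term inversion is standard.)
δ = d·√n ⇒ n = (δ/d)² = (2.681 / 0.78)² = 11.82.
Round up to the next whole unit.

n = 12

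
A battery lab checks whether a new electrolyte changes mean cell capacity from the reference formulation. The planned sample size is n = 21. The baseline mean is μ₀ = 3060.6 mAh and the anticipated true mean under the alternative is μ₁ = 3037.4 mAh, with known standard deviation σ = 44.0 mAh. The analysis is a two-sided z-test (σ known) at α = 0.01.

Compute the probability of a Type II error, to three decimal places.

β ≈ 0.563

Standardized effect: d = |μ₁ − μ₀| / σ = |3037.4 − 3060.6| / 44.0 = 0.5273
Noncentrality parameter: δ = d·√n = 0.5273 × √21 = 2.4163
Two-sided α = 0.01 → critical value z_{0.005} = 2.576.
Power = Φ(δ − 2.576) + Φ(−δ − 2.576) = Φ(-0.160) + Φ(-4.992) = 0.4366 + 0.0000 = 0.4366.
Type II error: β = 1 − power = 1 − 0.4366 = 0.5634.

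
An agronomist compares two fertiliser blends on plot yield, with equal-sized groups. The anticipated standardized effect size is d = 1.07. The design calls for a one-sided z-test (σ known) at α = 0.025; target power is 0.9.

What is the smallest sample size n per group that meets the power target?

n = 19 per group

Set Φ(δ − 1.960) = 0.9; then δ − 1.960 = Φ⁻¹(0.9) = 1.282, giving δ = 3.242.
δ = d·√(n/2) ⇒ n = 2(δ/d)² = 2 × (3.242 / 1.07)² = 18.36.
Rounding up, n = 19 per group.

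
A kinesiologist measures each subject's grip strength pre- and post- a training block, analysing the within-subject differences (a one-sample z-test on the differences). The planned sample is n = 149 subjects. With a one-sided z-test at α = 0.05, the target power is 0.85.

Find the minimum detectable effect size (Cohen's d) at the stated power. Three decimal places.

d ≈ 0.220

Need Φ(δ − 1.645) = 0.85, so δ = 1.645 + 1.036 = 2.681.
δ = d·√n ⇒ d = δ/√n = 2.681/√149 = 0.2197.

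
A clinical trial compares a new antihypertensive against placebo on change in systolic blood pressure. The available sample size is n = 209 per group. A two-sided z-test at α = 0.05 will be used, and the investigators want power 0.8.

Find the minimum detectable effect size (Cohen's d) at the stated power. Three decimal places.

d ≈ 0.274

Need Φ(δ − 1.960) = 0.8, so δ = 1.960 + 0.842 = 2.802.
(Lower-tail contribution to power is negligible for δ > 0.)
δ = d·√(n/2) ⇒ d = δ/√(n/2) = 2.802/√(209/2) = 0.2741.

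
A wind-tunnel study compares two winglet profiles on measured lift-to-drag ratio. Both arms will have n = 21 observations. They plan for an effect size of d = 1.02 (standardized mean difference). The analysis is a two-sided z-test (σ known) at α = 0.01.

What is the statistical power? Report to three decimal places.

Power ≈ 0.767

Noncentrality parameter: δ = d·√(n/2) = 1.02 × √(21/2) = 3.3052
Two-sided α = 0.01 → critical value z_{0.005} = 2.576.
Power = Φ(δ − 2.576) + Φ(−δ − 2.576) = Φ(0.729) + Φ(-5.881) = 0.7671 + 0.0000 = 0.7671.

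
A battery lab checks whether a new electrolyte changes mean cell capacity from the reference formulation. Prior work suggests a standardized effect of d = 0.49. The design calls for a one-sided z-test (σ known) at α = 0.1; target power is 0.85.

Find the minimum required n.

n = 23

For power 0.85 need Φ(δ − z_{0.1}) = 0.85, so δ = z_{0.1} + z_{0.15} = 1.282 + 1.036 = 2.318.
δ = d·√n ⇒ n = (δ/d)² = (2.318 / 0.49)² = 22.38.
Round up to the next whole unit.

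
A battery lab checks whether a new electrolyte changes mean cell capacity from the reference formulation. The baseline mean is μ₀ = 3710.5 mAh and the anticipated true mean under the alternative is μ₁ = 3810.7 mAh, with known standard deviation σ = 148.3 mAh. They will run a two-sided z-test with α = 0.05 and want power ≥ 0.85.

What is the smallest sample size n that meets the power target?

n = 20

Standardized effect: d = |μ₁ − μ₀| / σ = |3810.7 − 3710.5| / 148.3 = 0.6757
For power 0.85 need Φ(δ − z_{0.025}) = 0.85, so δ = z_{0.025} + z_{0.15} = 1.960 + 1.036 = 2.996.
(Ignoring the negligible lower-tail rejection probability gives the usual closed-form inversion.)
δ = d·√n ⇒ n = (δ/d)² = (2.996 / 0.6757)² = 19.67.
Rounding up, n = 20.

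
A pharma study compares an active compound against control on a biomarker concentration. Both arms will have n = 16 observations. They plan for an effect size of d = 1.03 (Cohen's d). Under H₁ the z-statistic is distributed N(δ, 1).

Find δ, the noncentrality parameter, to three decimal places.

The noncentrality parameter scales effect size by the design's sample-size factor: δ = d·√(n/2) = 1.03 × √(16/2) = 2.9133

δ ≈ 2.913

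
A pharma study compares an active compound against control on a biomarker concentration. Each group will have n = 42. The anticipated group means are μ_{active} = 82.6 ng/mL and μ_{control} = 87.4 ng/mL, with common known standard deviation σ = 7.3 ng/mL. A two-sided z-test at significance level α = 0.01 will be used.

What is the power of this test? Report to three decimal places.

Standardized effect: d = |μ_{active} − μ_{control}| / σ = |82.6 − 87.4| / 7.3 = 0.6575
Noncentrality parameter: λ = d·√(n/2) = 0.6575 × √(42/2) = 3.0132
Two-sided α = 0.01 → critical value z_{0.005} = 2.576.
Power = Φ(λ − 2.576) + Φ(−λ − 2.576) = Φ(0.437) + Φ(-5.589) = 0.6691 + 0.0000 = 0.6691.

Power ≈ 0.669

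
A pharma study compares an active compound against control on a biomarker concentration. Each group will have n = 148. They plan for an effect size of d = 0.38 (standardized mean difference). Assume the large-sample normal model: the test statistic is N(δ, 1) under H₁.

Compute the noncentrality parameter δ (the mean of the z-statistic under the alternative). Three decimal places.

δ = d·√(n/2) = 0.38 × √(148/2) = 3.2689

δ ≈ 3.269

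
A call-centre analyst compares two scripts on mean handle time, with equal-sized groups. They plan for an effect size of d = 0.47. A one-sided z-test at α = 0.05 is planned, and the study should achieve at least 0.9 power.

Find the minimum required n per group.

For power 0.9 need Φ(δ − z_{0.05}) = 0.9, so δ = z_{0.05} + z_{0.10} = 1.645 + 1.282 = 2.926.
δ = d·√(n/2) ⇒ n = 2(δ/d)² = 2 × (2.926 / 0.47)² = 77.54.
Rounding up, n = 78 per group.

n = 78 per group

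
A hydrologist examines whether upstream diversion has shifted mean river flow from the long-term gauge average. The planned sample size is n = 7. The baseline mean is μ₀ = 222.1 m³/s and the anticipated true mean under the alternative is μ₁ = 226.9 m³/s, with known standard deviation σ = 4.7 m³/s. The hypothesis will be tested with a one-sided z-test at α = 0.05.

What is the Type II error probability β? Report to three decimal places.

Standardized effect: d = |μ₁ − μ₀| / σ = |226.9 − 222.1| / 4.7 = 1.0213
Noncentrality parameter: δ = d·√n = 1.0213 × √7 = 2.7020
One-sided α = 0.05 → critical value z_{0.05} = 1.645.
Power = P(Z > 1.645 − δ) = Φ(1.057) = 0.8548.
Type II error: β = 1 − power = 1 − 0.8548 = 0.1452.

β ≈ 0.145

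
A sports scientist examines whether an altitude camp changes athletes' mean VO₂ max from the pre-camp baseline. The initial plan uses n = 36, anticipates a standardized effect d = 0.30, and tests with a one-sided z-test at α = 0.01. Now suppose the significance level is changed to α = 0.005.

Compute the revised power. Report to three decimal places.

Power ≈ 0.219

δ = d·√n = 0.30 × √36 = 1.8000 (unchanged). New critical value: z_{0.005} = 2.576.
Revised power = P(Z > 2.576 − δ) = Φ(-0.776) = 0.2189.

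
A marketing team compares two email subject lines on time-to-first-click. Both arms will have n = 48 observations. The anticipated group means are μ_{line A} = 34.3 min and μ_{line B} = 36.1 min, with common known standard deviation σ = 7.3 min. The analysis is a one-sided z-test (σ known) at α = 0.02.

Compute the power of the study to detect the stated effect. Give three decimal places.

Power ≈ 0.199

Standardized effect: d = |μ_{line A} − μ_{line B}| / σ = |34.3 − 36.1| / 7.3 = 0.2466
Noncentrality parameter: δ = d·√(n/2) = 0.2466 × √(48/2) = 1.2080
Critical value for a one-sided test at α = 0.02: z_α = 2.054.
Power = Φ(δ − 2.054) = Φ(-0.846) = 0.1988.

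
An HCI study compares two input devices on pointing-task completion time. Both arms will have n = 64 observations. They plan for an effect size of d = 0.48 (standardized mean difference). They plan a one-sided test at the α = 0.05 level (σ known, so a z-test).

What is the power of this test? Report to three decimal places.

Power ≈ 0.858

Noncentrality parameter: δ = d·√(n/2) = 0.48 × √(64/2) = 2.7153
Critical value for a one-sided test at α = 0.05: z_α = 1.645.
Power = Φ(δ − 1.645) = Φ(1.070) = 0.8578.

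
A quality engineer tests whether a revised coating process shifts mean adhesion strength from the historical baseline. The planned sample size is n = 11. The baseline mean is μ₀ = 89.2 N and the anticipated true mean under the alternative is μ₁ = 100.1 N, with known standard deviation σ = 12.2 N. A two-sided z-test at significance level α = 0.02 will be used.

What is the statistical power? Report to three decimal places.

Power ≈ 0.738

Standardized effect: d = |μ₁ − μ₀| / σ = |100.1 − 89.2| / 12.2 = 0.8934
Noncentrality parameter: δ = d·√n = 0.8934 × √11 = 2.9632
Two-sided α = 0.02 → critical value z_{0.01} = 2.326.
Power = Φ(δ − 2.326) + Φ(−δ − 2.326) = Φ(0.637) + Φ(-5.290) = 0.7379 + 0.0000 = 0.7379.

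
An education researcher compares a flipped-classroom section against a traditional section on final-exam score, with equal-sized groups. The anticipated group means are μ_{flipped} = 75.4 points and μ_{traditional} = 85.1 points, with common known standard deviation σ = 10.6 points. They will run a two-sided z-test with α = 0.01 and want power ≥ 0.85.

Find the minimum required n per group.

Standardized effect: d = |μ_{flipped} − μ_{traditional}| / σ = |75.4 − 85.1| / 10.6 = 0.9151
Set Φ(δ − 2.576) = 0.85; then δ − 2.576 = Φ⁻¹(0.85) = 1.036, giving δ = 3.612.
(Ignoring the negligible lower-tail rejection probability gives the usual closed-form inversion.)
δ = d·√(n/2) ⇒ n = 2(δ/d)² = 2 × (3.612 / 0.9151)² = 31.16.
Round up to the next whole unit.

n = 32 per group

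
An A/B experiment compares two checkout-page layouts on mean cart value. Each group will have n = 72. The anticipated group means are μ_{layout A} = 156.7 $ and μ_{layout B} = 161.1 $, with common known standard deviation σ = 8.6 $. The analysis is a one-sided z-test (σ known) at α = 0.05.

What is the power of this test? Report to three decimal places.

Standardized effect: d = |μ_{layout A} − μ_{layout B}| / σ = |156.7 − 161.1| / 8.6 = 0.5116
Noncentrality parameter: δ = d·√(n/2) = 0.5116 × √(72/2) = 3.0698
Critical value for a one-sided test at α = 0.05: z_α = 1.645.
Power = Φ(δ − 1.645) = Φ(1.425) = 0.9229.

Power ≈ 0.923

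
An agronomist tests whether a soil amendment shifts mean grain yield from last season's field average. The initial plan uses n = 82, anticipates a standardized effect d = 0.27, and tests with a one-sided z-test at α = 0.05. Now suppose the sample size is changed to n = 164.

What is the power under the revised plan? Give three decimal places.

With n = 164: δ = d·√n = 0.27 × √164 = 3.4577. Critical value z_{0.05} = 1.645.
Revised power = P(Z > 1.645 − δ) = Φ(1.813) = 0.9651.

Power ≈ 0.965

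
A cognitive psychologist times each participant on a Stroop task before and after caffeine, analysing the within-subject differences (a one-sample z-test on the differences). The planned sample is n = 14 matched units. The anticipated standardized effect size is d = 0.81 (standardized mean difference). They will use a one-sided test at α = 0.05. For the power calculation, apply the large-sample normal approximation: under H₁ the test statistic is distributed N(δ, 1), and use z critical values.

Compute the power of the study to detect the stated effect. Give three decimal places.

Noncentrality parameter: δ = d·√n = 0.81 × √14 = 3.0307
Critical value for a one-sided test at α = 0.05: z_α = 1.645.
Power = P(Z > 1.645 − δ) = Φ(1.386) = 0.9171.

Power ≈ 0.917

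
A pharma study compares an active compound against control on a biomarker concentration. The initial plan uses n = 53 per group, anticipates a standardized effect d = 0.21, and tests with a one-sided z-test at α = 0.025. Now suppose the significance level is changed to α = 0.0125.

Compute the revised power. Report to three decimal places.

Power ≈ 0.123

δ = d·√(n/2) = 0.21 × √(53/2) = 1.0810 (unchanged). New critical value: z_{0.0125} = 2.241.
Revised power = P(Z > 2.241 − δ) = Φ(-1.160) = 0.1230.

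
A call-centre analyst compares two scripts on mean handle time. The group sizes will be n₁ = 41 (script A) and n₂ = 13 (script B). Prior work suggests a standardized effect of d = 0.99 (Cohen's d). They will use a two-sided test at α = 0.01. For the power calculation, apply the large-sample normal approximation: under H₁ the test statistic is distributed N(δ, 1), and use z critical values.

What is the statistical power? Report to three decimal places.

Noncentrality parameter: δ = d / √(1/n₁ + 1/n₂) = 0.99 / √(1/41 + 1/13) = 3.1103
Two-sided α = 0.01 → critical value z_{0.005} = 2.576.
Power = Φ(δ − 2.576) + Φ(−δ − 2.576) = Φ(0.534) + Φ(-5.686) = 0.7035 + 0.0000 = 0.7035.

Power ≈ 0.703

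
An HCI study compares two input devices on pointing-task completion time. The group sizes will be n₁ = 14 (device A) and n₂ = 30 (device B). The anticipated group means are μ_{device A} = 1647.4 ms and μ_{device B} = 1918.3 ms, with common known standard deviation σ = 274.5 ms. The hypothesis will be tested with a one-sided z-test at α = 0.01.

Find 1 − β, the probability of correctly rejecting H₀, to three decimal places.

Power ≈ 0.765

Standardized effect: d = |μ_{device A} − μ_{device B}| / σ = |1647.4 − 1918.3| / 274.5 = 0.9869
Noncentrality parameter: δ = d / √(1/n₁ + 1/n₂) = 0.9869 / √(1/14 + 1/30) = 3.0491
One-sided α = 0.01 → critical value z_{0.01} = 2.326.
Power = Φ(δ − 2.326) = Φ(0.723) = 0.7651.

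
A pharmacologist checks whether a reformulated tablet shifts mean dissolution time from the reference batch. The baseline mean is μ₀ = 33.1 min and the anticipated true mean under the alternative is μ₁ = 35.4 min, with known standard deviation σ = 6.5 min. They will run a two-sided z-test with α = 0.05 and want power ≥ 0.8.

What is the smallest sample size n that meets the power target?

n = 63

Standardized effect: d = |μ₁ − μ₀| / σ = |35.4 − 33.1| / 6.5 = 0.3538
Set Φ(δ − 1.960) = 0.8; then δ − 1.960 = Φ⁻¹(0.8) = 0.842, giving δ = 2.802.
(The Φ(−δ − z_{α/2}) term is vanishingly small for δ > 0 and is dropped in the standard sample-size formula.)
δ = d·√n ⇒ n = (δ/d)² = (2.802 / 0.3538)² = 62.69.
Rounding up, n = 63.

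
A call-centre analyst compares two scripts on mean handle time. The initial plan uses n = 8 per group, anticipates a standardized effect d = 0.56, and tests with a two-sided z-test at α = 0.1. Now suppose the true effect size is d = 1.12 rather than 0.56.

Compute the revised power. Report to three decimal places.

With d = 1.12: δ = d·√(n/2) = 1.12 × √(8/2) = 2.2400. Critical value z_{0.05} = 1.645.
Revised power = Φ(δ − 1.645) + Φ(−δ − 1.645) = Φ(0.595) + Φ(-3.885) = 0.7241 + 0.0001 = 0.7242.

Power ≈ 0.724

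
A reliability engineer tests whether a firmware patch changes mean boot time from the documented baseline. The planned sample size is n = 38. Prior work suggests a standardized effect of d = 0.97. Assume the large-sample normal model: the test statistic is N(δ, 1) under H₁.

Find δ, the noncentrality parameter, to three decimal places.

δ = d·√n = 0.97 × √38 = 5.9795

δ ≈ 5.979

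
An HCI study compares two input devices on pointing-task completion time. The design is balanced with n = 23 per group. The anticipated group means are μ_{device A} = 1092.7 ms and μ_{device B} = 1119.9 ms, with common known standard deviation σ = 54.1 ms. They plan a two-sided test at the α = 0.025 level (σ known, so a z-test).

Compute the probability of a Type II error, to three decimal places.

Standardized effect: d = |μ_{device A} − μ_{device B}| / σ = |1092.7 − 1119.9| / 54.1 = 0.5028
Noncentrality parameter: δ = d·√(n/2) = 0.5028 × √(23/2) = 1.7050
Critical value for a two-sided test at α = 0.025: z_{α/2} = 2.241.
Power = Φ(δ − 2.241) + Φ(−δ − 2.241) = Φ(-0.536) + Φ(-3.946) = 0.2958 + 0.0000 = 0.2959.
Type II error: β = 1 − power = 1 − 0.2959 = 0.7041.

β ≈ 0.704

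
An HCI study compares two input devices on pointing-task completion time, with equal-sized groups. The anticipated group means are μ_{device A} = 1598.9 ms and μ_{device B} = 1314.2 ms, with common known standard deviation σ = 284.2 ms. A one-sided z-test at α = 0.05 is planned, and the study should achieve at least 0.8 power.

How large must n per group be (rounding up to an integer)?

n = 13 per group

Standardized effect: d = |μ_{device A} − μ_{device B}| / σ = |1598.9 − 1314.2| / 284.2 = 1.0018
Set Φ(δ − 1.645) = 0.8; then δ − 1.645 = Φ⁻¹(0.8) = 0.842, giving δ = 2.486.
δ = d·√(n/2) ⇒ n = 2(δ/d)² = 2 × (2.486 / 1.0018)² = 12.32.
Round up to the next whole unit.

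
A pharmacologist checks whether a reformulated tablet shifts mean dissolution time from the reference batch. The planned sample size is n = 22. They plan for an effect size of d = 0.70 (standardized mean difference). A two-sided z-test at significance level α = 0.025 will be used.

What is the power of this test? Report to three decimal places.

Noncentrality parameter: δ = d·√n = 0.70 × √22 = 3.2833
Two-sided α = 0.025 → critical value z_{0.0125} = 2.241.
Power = Φ(δ − 2.241) + Φ(−δ − 2.241) = Φ(1.042) + Φ(-5.525) = 0.8513 + 0.0000 = 0.8513.

Power ≈ 0.851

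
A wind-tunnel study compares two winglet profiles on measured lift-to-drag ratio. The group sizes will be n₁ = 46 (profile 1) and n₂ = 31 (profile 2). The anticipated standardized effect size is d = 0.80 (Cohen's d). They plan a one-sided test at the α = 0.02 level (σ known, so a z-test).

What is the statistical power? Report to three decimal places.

Noncentrality parameter: δ = d / √(1/n₁ + 1/n₂) = 0.80 / √(1/46 + 1/31) = 3.4427
One-sided α = 0.02 → critical value z_{0.02} = 2.054.
Power = P(Z > 2.054 − δ) = Φ(1.389) = 0.9176.

Power ≈ 0.918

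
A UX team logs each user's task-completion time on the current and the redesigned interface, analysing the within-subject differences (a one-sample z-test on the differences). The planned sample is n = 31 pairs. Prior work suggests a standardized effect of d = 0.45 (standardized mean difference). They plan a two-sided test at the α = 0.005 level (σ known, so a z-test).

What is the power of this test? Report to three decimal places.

Power ≈ 0.382

Noncentrality parameter: δ = d·√n = 0.45 × √31 = 2.5055
Critical value for a two-sided test at α = 0.005: z_{α/2} = 2.807.
Power = Φ(δ − 2.807) + Φ(−δ − 2.807) = Φ(-0.302) + Φ(-5.313) = 0.3815 + 0.0000 = 0.3815.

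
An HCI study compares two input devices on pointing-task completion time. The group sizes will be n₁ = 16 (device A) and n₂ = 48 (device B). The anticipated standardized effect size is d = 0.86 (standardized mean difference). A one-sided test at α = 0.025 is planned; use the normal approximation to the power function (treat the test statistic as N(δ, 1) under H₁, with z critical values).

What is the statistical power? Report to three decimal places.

Power ≈ 0.846

Noncentrality parameter: δ = d / √(1/n₁ + 1/n₂) = 0.86 / √(1/16 + 1/48) = 2.9791
One-sided α = 0.025 → critical value z_{0.025} = 1.960.
Power = P(Z > 1.960 − δ) = Φ(1.019) = 0.8459.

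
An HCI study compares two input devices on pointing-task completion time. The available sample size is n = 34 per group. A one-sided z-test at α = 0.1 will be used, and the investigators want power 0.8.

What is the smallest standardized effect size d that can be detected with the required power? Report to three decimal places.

Need Φ(δ − 1.282) = 0.8, so δ = 1.282 + 0.842 = 2.123.
δ = d·√(n/2) ⇒ d = δ/√(n/2) = 2.123/√(34/2) = 0.5149.

d ≈ 0.515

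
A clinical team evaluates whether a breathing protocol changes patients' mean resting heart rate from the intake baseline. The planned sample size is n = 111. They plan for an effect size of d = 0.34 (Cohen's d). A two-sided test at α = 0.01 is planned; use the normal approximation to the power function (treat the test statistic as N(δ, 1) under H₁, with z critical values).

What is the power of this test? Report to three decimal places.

Power ≈ 0.843

Noncentrality parameter: δ = d·√n = 0.34 × √111 = 3.5821
Two-sided α = 0.01 → critical value z_{0.005} = 2.576.
Power = Φ(δ − 2.576) + Φ(−δ − 2.576) = Φ(1.006) + Φ(-6.158) = 0.8429 + 0.0000 = 0.8429.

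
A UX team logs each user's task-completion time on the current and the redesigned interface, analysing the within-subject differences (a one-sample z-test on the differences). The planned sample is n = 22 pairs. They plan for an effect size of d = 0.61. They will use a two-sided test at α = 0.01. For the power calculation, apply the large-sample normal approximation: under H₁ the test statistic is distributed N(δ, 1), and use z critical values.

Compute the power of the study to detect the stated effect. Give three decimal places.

Noncentrality parameter: δ = d·√n = 0.61 × √22 = 2.8612
Two-sided α = 0.01 → critical value z_{0.005} = 2.576.
Power = Φ(δ − 2.576) + Φ(−δ − 2.576) = Φ(0.285) + Φ(-5.437) = 0.6123 + 0.0000 = 0.6123.

Power ≈ 0.612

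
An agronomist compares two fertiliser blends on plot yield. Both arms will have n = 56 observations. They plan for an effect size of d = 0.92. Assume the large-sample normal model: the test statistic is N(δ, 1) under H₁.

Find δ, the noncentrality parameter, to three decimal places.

δ ≈ 4.868

The noncentrality parameter scales effect size by the design's sample-size factor: δ = d·√(n/2) = 0.92 × √(56/2) = 4.8682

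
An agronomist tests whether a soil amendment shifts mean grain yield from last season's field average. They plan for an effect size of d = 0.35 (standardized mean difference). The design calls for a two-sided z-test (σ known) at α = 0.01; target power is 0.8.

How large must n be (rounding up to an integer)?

Set Φ(δ − 2.576) = 0.8; then δ − 2.576 = Φ⁻¹(0.8) = 0.842, giving δ = 3.417.
(The Φ(−δ − z_{α/2}) term is vanishingly small for δ > 0 and is dropped in the standard sample-size formula.)
δ = d·√n ⇒ n = (δ/d)² = (3.417 / 0.35)² = 95.34.
Round up to the next whole unit.

n = 96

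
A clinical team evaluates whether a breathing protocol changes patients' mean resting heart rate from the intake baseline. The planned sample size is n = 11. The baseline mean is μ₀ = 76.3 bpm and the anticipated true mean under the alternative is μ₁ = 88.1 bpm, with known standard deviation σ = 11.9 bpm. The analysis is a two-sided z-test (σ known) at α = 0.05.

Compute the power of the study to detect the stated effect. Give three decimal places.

Standardized effect: d = |μ₁ − μ₀| / σ = |88.1 − 76.3| / 11.9 = 0.9916
Noncentrality parameter: δ = d·√n = 0.9916 × √11 = 3.2888
Two-sided α = 0.05 → critical value z_{0.025} = 1.960.
Power = Φ(δ − 1.960) + Φ(−δ − 1.960) = Φ(1.329) + Φ(-5.249) = 0.9080 + 0.0000 = 0.9080.

Power ≈ 0.908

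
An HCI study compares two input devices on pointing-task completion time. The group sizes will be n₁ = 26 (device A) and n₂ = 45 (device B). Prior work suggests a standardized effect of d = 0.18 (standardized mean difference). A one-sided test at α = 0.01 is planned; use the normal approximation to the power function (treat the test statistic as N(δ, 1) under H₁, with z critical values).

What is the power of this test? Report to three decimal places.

Noncentrality parameter: δ = d / √(1/n₁ + 1/n₂) = 0.18 / √(1/26 + 1/45) = 0.7307
One-sided α = 0.01 → critical value z_{0.01} = 2.326.
Power = Φ(δ − 2.326) = Φ(-1.596) = 0.0553.

Power ≈ 0.055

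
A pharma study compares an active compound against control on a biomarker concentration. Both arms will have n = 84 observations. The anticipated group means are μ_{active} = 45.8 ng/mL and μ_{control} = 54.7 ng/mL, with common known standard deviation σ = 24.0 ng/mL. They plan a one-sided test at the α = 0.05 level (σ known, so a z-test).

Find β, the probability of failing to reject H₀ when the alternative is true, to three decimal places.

β ≈ 0.224

Standardized effect: d = |μ_{active} − μ_{control}| / σ = |45.8 − 54.7| / 24.0 = 0.3708
Noncentrality parameter: δ = d·√(n/2) = 0.3708 × √(84/2) = 2.4033
Critical value for a one-sided test at α = 0.05: z_α = 1.645.
Power = P(Z > 1.645 − δ) = Φ(0.758) = 0.7759.
Type II error: β = 1 − power = 1 − 0.7759 = 0.2241.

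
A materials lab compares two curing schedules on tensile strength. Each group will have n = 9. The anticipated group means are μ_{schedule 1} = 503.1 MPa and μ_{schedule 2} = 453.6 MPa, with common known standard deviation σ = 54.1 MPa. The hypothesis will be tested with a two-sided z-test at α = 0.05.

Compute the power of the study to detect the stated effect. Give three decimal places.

Standardized effect: d = |μ_{schedule 1} − μ_{schedule 2}| / σ = |503.1 − 453.6| / 54.1 = 0.9150
Noncentrality parameter: δ = d·√(n/2) = 0.9150 × √(9/2) = 1.9409
Critical value for a two-sided test at α = 0.05: z_{α/2} = 1.960.
Power = Φ(δ − 1.960) + Φ(−δ − 1.960) = Φ(-0.019) + Φ(-3.901) = 0.4924 + 0.0000 = 0.4925.

Power ≈ 0.492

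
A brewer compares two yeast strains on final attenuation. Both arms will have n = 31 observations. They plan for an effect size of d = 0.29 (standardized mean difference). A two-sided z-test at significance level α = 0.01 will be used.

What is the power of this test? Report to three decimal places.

Power ≈ 0.076

Noncentrality parameter: δ = d·√(n/2) = 0.29 × √(31/2) = 1.1417
Two-sided α = 0.01 → critical value z_{0.005} = 2.576.
Power = Φ(δ − 2.576) + Φ(−δ − 2.576) = Φ(-1.434) + Φ(-3.718) = 0.0758 + 0.0001 = 0.0759.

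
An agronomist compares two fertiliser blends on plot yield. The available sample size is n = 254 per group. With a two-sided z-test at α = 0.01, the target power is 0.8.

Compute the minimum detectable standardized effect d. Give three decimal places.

d ≈ 0.303

Need Φ(δ − 2.576) = 0.8, so δ = 2.576 + 0.842 = 3.417.
(Lower-tail contribution to power is negligible for δ > 0.)
δ = d·√(n/2) ⇒ d = δ/√(n/2) = 3.417/√(254/2) = 0.3032.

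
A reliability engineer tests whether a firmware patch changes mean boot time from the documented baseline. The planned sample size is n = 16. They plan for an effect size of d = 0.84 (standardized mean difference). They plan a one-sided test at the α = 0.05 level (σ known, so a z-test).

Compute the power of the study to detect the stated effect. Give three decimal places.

Noncentrality parameter: δ = d·√n = 0.84 × √16 = 3.3600
Critical value for a one-sided test at α = 0.05: z_α = 1.645.
Power = Φ(δ − 1.645) = Φ(1.715) = 0.9568.

Power ≈ 0.957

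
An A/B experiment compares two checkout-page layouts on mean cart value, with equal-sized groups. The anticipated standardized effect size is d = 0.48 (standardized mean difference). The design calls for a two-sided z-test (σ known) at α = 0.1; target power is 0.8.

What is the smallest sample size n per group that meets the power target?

n = 54 per group

Set Φ(δ − 1.645) = 0.8; then δ − 1.645 = Φ⁻¹(0.8) = 0.842, giving δ = 2.486.
(For δ > 0 the lower-tail rejection region contributes negligibly to power, so the one-term inversion is standard.)
δ = d·√(n/2) ⇒ n = 2(δ/d)² = 2 × (2.486 / 0.48)² = 53.67.
Rounding up, n = 54 per group.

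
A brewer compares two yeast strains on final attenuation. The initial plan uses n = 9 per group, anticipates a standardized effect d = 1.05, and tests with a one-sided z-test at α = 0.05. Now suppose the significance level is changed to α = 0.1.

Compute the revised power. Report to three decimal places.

Power ≈ 0.828

δ = d·√(n/2) = 1.05 × √(9/2) = 2.2274 (unchanged). New critical value: z_{0.1} = 1.282.
Revised power = P(Z > 1.282 − δ) = Φ(0.946) = 0.8279.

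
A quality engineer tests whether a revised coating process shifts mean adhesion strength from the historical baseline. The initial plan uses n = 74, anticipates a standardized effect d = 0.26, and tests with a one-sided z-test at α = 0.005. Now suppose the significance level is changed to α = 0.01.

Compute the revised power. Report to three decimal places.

δ = d·√n = 0.26 × √74 = 2.2366 (unchanged). New critical value: z_{0.01} = 2.326.
Revised power = P(Z > 2.326 − δ) = Φ(-0.090) = 0.4642.

Power ≈ 0.464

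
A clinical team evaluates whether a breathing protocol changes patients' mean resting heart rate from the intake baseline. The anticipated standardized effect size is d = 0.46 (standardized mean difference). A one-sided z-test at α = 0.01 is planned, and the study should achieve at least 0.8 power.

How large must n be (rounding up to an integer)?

For power 0.8 need Φ(δ − z_{0.01}) = 0.8, so δ = z_{0.01} + z_{0.20} = 2.326 + 0.842 = 3.168.
δ = d·√n ⇒ n = (δ/d)² = (3.168 / 0.46)² = 47.43.
Round up to the next whole unit.

n = 48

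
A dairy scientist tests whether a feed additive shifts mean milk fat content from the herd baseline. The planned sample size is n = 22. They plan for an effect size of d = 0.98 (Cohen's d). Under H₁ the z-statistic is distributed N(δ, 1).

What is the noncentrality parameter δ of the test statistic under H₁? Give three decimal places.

δ ≈ 4.597

The noncentrality parameter scales effect size by the design's sample-size factor: δ = d·√n = 0.98 × √22 = 4.5966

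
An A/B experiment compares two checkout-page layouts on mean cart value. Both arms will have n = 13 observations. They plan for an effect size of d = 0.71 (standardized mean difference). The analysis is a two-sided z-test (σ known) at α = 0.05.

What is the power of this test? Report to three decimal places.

Noncentrality parameter: δ = d·√(n/2) = 0.71 × √(13/2) = 1.8102
Two-sided α = 0.05 → critical value z_{0.025} = 1.960.
Power = Φ(δ − 1.960) + Φ(−δ − 1.960) = Φ(-0.150) + Φ(-3.770) = 0.4405 + 0.0001 = 0.4405.

Power ≈ 0.441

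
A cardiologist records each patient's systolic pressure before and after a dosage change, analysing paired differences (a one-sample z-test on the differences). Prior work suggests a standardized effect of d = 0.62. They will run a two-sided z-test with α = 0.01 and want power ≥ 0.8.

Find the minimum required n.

For power 0.8 need Φ(δ − z_{0.005}) = 0.8, so δ = z_{0.005} + z_{0.20} = 2.576 + 0.842 = 3.417.
(The Φ(−δ − z_{α/2}) term is vanishingly small for δ > 0 and is dropped in the standard sample-size formula.)
δ = d·√n ⇒ n = (δ/d)² = (3.417 / 0.62)² = 30.38.
Rounding up, n = 31.

n = 31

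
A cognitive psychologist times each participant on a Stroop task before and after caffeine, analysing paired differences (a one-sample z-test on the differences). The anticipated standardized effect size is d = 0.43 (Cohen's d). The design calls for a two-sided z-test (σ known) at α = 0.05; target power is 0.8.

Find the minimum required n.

Set Φ(δ − 1.960) = 0.8; then δ − 1.960 = Φ⁻¹(0.8) = 0.842, giving δ = 2.802.
(Ignoring the negligible lower-tail rejection probability gives the usual closed-form inversion.)
δ = d·√n ⇒ n = (δ/d)² = (2.802 / 0.43)² = 42.45.
Round up to the next whole unit.

n = 43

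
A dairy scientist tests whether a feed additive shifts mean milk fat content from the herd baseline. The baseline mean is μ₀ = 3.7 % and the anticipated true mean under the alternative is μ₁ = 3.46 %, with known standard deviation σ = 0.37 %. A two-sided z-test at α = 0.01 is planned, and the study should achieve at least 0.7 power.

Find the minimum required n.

n = 23

Standardized effect: d = |μ₁ − μ₀| / σ = |3.46 − 3.7| / 0.37 = 0.6486
Set Φ(δ − 2.576) = 0.7; then δ − 2.576 = Φ⁻¹(0.7) = 0.524, giving δ = 3.100.
(For δ > 0 the lower-tail rejection region contributes negligibly to power, so the one-term inversion is standard.)
δ = d·√n ⇒ n = (δ/d)² = (3.100 / 0.6486)² = 22.84.
Round up to the next whole unit.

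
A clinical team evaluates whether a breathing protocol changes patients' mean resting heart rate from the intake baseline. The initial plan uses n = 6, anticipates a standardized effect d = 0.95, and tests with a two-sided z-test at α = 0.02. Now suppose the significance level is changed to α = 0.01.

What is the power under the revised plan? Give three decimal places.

Power ≈ 0.402

δ = d·√n = 0.95 × √6 = 2.3270 (unchanged). New critical value: z_{0.005} = 2.576.
Revised power = Φ(δ − 2.576) + Φ(−δ − 2.576) = Φ(-0.249) + Φ(-4.903) = 0.4018 + 0.0000 = 0.4018.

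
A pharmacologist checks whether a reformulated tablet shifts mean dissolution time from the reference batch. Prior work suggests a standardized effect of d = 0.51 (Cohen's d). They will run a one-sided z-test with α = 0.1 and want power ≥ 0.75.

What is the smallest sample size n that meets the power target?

n = 15

Set Φ(δ − 1.282) = 0.75; then δ − 1.282 = Φ⁻¹(0.75) = 0.674, giving δ = 1.956.
δ = d·√n ⇒ n = (δ/d)² = (1.956 / 0.51)² = 14.71.
Round up to the next whole unit.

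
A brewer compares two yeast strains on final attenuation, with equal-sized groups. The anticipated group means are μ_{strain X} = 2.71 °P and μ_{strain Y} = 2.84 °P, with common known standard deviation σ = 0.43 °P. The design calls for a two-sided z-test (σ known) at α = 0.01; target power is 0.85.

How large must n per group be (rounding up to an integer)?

n = 286 per group

Standardized effect: d = |μ_{strain X} − μ_{strain Y}| / σ = |2.71 − 2.84| / 0.43 = 0.3023
Set Φ(δ − 2.576) = 0.85; then δ − 2.576 = Φ⁻¹(0.85) = 1.036, giving δ = 3.612.
(The Φ(−δ − z_{α/2}) term is vanishingly small for δ > 0 and is dropped in the standard sample-size formula.)
δ = d·√(n/2) ⇒ n = 2(δ/d)² = 2 × (3.612 / 0.3023)² = 285.52.
Rounding up, n = 286 per group.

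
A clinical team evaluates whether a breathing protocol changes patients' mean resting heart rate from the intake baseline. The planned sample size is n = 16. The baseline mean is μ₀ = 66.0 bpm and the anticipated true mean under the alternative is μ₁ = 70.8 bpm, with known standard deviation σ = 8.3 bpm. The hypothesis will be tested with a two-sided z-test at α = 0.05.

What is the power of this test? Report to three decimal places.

Standardized effect: d = |μ₁ − μ₀| / σ = |70.8 − 66.0| / 8.3 = 0.5783
Noncentrality parameter: δ = d·√n = 0.5783 × √16 = 2.3133
Two-sided α = 0.05 → critical value z_{0.025} = 1.960.
Power = Φ(δ − 1.960) + Φ(−δ − 1.960) = Φ(0.353) + Φ(-4.273) = 0.6381 + 0.0000 = 0.6381.

Power ≈ 0.638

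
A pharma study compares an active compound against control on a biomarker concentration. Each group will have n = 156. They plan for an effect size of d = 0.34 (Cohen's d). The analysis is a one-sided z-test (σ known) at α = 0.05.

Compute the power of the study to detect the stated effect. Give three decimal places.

Power ≈ 0.913

Noncentrality parameter: δ = d·√(n/2) = 0.34 × √(156/2) = 3.0028
One-sided α = 0.05 → critical value z_{0.05} = 1.645.
Power = Φ(δ − 1.645) = Φ(1.358) = 0.9128.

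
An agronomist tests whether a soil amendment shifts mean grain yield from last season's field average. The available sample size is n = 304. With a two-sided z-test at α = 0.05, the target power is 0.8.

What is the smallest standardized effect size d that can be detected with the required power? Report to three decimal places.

d ≈ 0.161

Required noncentrality: δ = z_{0.025} + z_{0.20} = 1.960 + 0.842 = 2.802.
(The second rejection-region term Φ(−δ − z_{α/2}) is negligible and dropped.)
δ = d·√n ⇒ d = δ/√n = 2.802/√304 = 0.1607.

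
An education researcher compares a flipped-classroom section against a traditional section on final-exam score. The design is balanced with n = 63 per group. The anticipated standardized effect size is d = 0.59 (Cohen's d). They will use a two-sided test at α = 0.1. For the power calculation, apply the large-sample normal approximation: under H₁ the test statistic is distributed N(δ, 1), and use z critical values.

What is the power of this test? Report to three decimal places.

Power ≈ 0.952

Noncentrality parameter: δ = d·√(n/2) = 0.59 × √(63/2) = 3.3114
Critical value for a two-sided test at α = 0.1: z_{α/2} = 1.645.
Power = Φ(δ − 1.645) + Φ(−δ − 1.645) = Φ(1.667) + Φ(-4.956) = 0.9522 + 0.0000 = 0.9522.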